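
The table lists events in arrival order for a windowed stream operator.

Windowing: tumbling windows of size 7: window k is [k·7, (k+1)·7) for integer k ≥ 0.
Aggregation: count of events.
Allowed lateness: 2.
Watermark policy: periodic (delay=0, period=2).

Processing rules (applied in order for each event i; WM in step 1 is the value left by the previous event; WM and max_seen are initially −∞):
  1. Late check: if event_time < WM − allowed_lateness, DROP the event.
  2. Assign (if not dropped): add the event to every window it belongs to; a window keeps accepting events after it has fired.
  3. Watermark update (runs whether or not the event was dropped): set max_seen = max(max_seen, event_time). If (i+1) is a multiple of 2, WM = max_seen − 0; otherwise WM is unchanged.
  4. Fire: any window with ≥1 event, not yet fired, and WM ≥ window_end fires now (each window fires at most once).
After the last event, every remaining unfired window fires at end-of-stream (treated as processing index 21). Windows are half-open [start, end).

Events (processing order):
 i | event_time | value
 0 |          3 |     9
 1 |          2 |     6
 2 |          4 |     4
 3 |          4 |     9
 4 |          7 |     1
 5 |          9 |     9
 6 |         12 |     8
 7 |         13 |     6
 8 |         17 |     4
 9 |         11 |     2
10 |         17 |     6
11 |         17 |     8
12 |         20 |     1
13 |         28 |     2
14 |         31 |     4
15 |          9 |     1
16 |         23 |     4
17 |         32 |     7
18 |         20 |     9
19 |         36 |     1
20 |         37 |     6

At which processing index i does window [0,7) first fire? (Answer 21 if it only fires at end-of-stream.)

5

i=0 t=3 v=9: → [0,7); WM=−∞
i=1 t=2 v=6: → [0,7); WM=3
i=2 t=4 v=4: → [0,7); WM=3
i=3 t=4 v=9: → [0,7); WM=4
i=4 t=7 v=1: → [7,14); WM=4
i=5 t=9 v=9: → [7,14); WM=9; [0,7) fires=4
i=6 t=12 v=8: → [7,14); WM=9
i=7 t=13 v=6: → [7,14); WM=13
i=8 t=17 v=4: → [14,21); WM=13
i=9 t=11 v=2: → [7,14); WM=17; [7,14) fires=5
i=10 t=17 v=6: → [14,21); WM=17
i=11 t=17 v=8: → [14,21); WM=17
i=12 t=20 v=1: → [14,21); WM=17
i=13 t=28 v=2: → [28,35); WM=28; [14,21) fires=4
i=14 t=31 v=4: → [28,35); WM=28
i=15 t=9 v=1: DROP (t<28-2); WM=31
i=16 t=23 v=4: DROP (t<31-2); WM=31
i=17 t=32 v=7: → [28,35); WM=32
i=18 t=20 v=9: DROP (t<32-2); WM=32
i=19 t=36 v=1: → [35,42); WM=36; [28,35) fires=3
i=20 t=37 v=6: → [35,42); WM=36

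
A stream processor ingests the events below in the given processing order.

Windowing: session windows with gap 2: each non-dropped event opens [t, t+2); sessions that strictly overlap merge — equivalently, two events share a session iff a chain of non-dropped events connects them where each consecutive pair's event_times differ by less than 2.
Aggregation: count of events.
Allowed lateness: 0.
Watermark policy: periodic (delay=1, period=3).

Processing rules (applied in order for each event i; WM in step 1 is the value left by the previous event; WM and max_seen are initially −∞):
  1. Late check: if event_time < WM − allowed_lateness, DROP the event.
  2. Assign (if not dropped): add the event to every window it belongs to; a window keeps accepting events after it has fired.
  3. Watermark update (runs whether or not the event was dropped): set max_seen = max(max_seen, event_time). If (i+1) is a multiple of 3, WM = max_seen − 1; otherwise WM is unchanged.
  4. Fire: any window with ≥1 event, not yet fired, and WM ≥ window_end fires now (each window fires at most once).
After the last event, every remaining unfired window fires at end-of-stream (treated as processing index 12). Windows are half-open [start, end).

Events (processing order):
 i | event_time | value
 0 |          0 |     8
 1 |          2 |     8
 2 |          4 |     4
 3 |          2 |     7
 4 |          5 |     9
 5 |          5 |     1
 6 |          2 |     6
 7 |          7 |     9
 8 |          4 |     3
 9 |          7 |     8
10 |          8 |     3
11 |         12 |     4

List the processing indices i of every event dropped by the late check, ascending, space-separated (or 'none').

i=0 t=0 v=8: → [0,2); WM=−∞
i=1 t=2 v=8: → [2,4); WM=−∞
i=2 t=4 v=4: → [4,6); WM=3
i=3 t=2 v=7: DROP (t<3-0); WM=3
i=4 t=5 v=9: → [4,7); WM=3
i=5 t=5 v=1: → [4,7); WM=4
i=6 t=2 v=6: DROP (t<4-0); WM=4
i=7 t=7 v=9: → [7,9); WM=4
i=8 t=4 v=3: → [4,7); WM=6
i=9 t=7 v=8: → [7,9); WM=6
i=10 t=8 v=3: → [7,10); WM=6
i=11 t=12 v=4: → [12,14); WM=11

3 6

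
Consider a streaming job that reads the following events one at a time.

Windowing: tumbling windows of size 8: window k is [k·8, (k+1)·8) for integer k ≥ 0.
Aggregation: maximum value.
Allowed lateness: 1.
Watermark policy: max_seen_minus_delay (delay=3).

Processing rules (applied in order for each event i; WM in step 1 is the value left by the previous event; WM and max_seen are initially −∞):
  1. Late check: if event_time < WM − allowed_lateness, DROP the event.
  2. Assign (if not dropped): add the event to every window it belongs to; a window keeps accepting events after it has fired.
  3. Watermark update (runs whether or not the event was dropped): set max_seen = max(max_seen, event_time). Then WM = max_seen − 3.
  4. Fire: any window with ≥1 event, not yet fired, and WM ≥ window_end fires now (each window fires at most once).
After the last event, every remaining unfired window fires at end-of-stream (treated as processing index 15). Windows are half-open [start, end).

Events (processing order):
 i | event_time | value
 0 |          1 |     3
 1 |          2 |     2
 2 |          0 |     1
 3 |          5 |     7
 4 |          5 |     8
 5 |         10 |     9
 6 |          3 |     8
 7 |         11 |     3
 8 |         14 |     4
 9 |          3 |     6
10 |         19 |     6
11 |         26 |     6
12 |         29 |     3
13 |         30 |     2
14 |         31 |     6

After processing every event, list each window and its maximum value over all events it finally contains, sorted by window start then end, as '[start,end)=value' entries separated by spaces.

[0,8)=8 [8,16)=9 [16,24)=6 [24,32)=6

i=0 t=1 v=3: → [0,8); WM=-2
i=1 t=2 v=2: → [0,8); WM=-1
i=2 t=0 v=1: → [0,8); WM=-1
i=3 t=5 v=7: → [0,8); WM=2
i=4 t=5 v=8: → [0,8); WM=2
i=5 t=10 v=9: → [8,16); WM=7
i=6 t=3 v=8: DROP (t<7-1); WM=7
i=7 t=11 v=3: → [8,16); WM=8; [0,8) fires=8
i=8 t=14 v=4: → [8,16); WM=11
i=9 t=3 v=6: DROP (t<11-1); WM=11
i=10 t=19 v=6: → [16,24); WM=16; [8,16) fires=9
i=11 t=26 v=6: → [24,32); WM=23
i=12 t=29 v=3: → [24,32); WM=26; [16,24) fires=6
i=13 t=30 v=2: → [24,32); WM=27
i=14 t=31 v=6: → [24,32); WM=28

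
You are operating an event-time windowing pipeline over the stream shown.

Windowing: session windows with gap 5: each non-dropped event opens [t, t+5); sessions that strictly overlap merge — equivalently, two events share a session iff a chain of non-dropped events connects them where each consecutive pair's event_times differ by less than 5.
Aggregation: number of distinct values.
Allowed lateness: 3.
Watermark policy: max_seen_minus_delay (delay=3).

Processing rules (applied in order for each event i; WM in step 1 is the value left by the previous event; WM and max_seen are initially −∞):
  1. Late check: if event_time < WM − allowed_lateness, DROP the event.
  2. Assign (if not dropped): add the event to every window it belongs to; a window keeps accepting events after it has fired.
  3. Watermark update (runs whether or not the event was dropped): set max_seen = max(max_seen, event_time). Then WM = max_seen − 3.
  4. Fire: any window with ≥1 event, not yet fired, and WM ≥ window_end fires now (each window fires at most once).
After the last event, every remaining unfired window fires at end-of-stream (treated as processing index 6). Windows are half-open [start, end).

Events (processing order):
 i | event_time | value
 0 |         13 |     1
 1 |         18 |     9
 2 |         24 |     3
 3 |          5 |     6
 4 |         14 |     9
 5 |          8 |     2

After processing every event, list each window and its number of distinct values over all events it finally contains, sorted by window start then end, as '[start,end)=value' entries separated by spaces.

i=0 t=13 v=1: → [13,18); WM=10
i=1 t=18 v=9: → [18,23); WM=15
i=2 t=24 v=3: → [24,29); WM=21
i=3 t=5 v=6: DROP (t<21-3); WM=21
i=4 t=14 v=9: DROP (t<21-3); WM=21
i=5 t=8 v=2: DROP (t<21-3); WM=21

[13,18)=1 [18,23)=1 [24,29)=1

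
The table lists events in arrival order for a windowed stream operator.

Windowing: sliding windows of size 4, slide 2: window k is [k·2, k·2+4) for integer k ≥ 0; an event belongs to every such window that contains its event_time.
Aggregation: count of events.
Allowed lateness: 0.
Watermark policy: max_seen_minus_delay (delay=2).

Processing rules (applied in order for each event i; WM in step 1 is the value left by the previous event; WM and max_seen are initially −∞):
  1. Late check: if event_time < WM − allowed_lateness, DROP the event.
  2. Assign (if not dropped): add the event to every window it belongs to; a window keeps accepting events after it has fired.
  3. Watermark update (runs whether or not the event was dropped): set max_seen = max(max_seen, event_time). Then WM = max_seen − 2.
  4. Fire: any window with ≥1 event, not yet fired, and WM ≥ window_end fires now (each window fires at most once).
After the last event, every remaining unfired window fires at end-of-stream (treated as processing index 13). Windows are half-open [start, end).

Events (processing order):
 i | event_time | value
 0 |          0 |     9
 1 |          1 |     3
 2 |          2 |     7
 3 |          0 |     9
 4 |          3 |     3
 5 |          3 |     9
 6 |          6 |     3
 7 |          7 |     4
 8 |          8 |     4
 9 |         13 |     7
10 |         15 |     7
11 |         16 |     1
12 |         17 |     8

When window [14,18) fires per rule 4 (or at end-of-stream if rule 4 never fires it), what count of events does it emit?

i=0 t=0 v=9: → [0,4); WM=-2
i=1 t=1 v=3: → [0,4); WM=-1
i=2 t=2 v=7: → [2,6),[0,4); WM=0
i=3 t=0 v=9: → [0,4); WM=0
i=4 t=3 v=3: → [2,6),[0,4); WM=1
i=5 t=3 v=9: → [2,6),[0,4); WM=1
i=6 t=6 v=3: → [6,10),[4,8); WM=4; [0,4) fires=6
i=7 t=7 v=4: → [6,10),[4,8); WM=5
i=8 t=8 v=4: → [8,12),[6,10); WM=6; [2,6) fires=3
i=9 t=13 v=7: → [12,16),[10,14); WM=11; [4,8) fires=2 [6,10) fires=3
i=10 t=15 v=7: → [14,18),[12,16); WM=13; [8,12) fires=1
i=11 t=16 v=1: → [16,20),[14,18); WM=14; [10,14) fires=1
i=12 t=17 v=8: → [16,20),[14,18); WM=15

3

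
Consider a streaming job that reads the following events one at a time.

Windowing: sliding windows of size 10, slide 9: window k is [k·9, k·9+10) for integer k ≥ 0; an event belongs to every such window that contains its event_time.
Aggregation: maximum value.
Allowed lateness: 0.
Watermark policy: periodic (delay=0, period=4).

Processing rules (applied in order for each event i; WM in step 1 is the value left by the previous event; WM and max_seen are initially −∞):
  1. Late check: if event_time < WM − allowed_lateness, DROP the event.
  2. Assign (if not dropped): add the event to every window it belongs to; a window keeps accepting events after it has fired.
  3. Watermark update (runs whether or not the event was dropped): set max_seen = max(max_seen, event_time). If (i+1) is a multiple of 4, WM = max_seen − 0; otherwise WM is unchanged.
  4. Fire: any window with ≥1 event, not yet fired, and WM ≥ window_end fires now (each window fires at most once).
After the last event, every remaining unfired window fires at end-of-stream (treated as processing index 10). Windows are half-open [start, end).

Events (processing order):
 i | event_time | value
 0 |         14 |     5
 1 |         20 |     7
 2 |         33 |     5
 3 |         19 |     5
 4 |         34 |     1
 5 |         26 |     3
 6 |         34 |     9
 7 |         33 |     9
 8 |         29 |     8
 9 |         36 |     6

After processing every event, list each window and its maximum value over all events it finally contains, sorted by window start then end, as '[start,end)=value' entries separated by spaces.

i=0 t=14 v=5: → [9,19); WM=−∞
i=1 t=20 v=7: → [18,28); WM=−∞
i=2 t=33 v=5: → [27,37); WM=−∞
i=3 t=19 v=5: → [18,28); WM=33; [9,19) fires=5 [18,28) fires=7
i=4 t=34 v=1: → [27,37); WM=33
i=5 t=26 v=3: DROP (t<33-0); WM=33
i=6 t=34 v=9: → [27,37); WM=33
i=7 t=33 v=9: → [27,37); WM=34
i=8 t=29 v=8: DROP (t<34-0); WM=34
i=9 t=36 v=6: → [36,46),[27,37); WM=34

[9,19)=5 [18,28)=7 [27,37)=9 [36,46)=6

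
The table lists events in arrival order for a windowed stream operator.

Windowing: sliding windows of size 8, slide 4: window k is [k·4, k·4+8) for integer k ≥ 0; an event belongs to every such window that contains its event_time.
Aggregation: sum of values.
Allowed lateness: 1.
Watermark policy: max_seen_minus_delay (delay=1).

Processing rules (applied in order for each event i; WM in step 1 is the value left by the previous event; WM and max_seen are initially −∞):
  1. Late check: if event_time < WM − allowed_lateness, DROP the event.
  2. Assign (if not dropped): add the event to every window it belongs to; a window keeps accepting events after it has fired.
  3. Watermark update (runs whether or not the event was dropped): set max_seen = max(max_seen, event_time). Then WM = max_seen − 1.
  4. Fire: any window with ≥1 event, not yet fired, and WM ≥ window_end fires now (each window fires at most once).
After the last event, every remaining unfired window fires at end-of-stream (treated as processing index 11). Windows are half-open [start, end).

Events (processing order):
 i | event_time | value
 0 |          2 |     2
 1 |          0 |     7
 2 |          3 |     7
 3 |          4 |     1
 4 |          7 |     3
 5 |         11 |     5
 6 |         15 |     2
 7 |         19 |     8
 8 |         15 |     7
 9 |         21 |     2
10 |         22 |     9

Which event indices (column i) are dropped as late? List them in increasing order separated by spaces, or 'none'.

i=0 t=2 v=2: → [0,8); WM=1
i=1 t=0 v=7: → [0,8); WM=1
i=2 t=3 v=7: → [0,8); WM=2
i=3 t=4 v=1: → [4,12),[0,8); WM=3
i=4 t=7 v=3: → [4,12),[0,8); WM=6
i=5 t=11 v=5: → [8,16),[4,12); WM=10; [0,8) fires=20
i=6 t=15 v=2: → [12,20),[8,16); WM=14; [4,12) fires=9
i=7 t=19 v=8: → [16,24),[12,20); WM=18; [8,16) fires=7
i=8 t=15 v=7: DROP (t<18-1); WM=18
i=9 t=21 v=2: → [20,28),[16,24); WM=20; [12,20) fires=10
i=10 t=22 v=9: → [20,28),[16,24); WM=21

8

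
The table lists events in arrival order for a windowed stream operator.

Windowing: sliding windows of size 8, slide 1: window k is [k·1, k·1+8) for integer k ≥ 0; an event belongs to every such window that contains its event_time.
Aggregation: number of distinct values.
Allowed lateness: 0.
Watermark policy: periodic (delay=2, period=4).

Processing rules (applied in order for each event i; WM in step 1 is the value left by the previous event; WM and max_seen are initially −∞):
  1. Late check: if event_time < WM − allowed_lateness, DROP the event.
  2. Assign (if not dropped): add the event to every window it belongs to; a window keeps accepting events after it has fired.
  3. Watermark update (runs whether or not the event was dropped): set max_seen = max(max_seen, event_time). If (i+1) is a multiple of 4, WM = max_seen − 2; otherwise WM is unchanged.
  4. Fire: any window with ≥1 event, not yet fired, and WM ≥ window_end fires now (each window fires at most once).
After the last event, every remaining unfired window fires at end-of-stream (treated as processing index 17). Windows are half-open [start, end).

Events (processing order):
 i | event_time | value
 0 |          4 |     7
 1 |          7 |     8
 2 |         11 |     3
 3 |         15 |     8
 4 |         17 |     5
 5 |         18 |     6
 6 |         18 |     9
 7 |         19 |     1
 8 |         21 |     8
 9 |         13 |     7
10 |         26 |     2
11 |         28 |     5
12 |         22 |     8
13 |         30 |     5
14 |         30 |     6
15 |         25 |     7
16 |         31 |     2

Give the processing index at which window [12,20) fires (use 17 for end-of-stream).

11

i=0 t=4 v=7: → [4,12),[3,11),[2,10),[1,9),[0,8); WM=−∞
i=1 t=7 v=8: → [7,15),[6,14),[5,13),[4,12),[3,11),[2,10),[1,9),[0,8); WM=−∞
i=2 t=11 v=3: → [11,19),[10,18),[9,17),[8,16),[7,15),[6,14),[5,13),[4,12); WM=−∞
i=3 t=15 v=8: → [15,23),[14,22),[13,21),[12,20),[11,19),[10,18),[9,17),[8,16); WM=13; [0,8) fires=2 [1,9) fires=2 [2,10) fires=2 [3,11) fires=2 [4,12) fires=3 [5,13) fires=2
i=4 t=17 v=5: → [17,25),[16,24),[15,23),[14,22),[13,21),[12,20),[11,19),[10,18); WM=13
i=5 t=18 v=6: → [18,26),[17,25),[16,24),[15,23),[14,22),[13,21),[12,20),[11,19); WM=13
i=6 t=18 v=9: → [18,26),[17,25),[16,24),[15,23),[14,22),[13,21),[12,20),[11,19); WM=13
i=7 t=19 v=1: → [19,27),[18,26),[17,25),[16,24),[15,23),[14,22),[13,21),[12,20); WM=17; [6,14) fires=2 [7,15) fires=2 [8,16) fires=2 [9,17) fires=2
i=8 t=21 v=8: → [21,29),[20,28),[19,27),[18,26),[17,25),[16,24),[15,23),[14,22); WM=17
i=9 t=13 v=7: DROP (t<17-0); WM=17
i=10 t=26 v=2: → [26,34),[25,33),[24,32),[23,31),[22,30),[21,29),[20,28),[19,27); WM=17
i=11 t=28 v=5: → [28,36),[27,35),[26,34),[25,33),[24,32),[23,31),[22,30),[21,29); WM=26; [10,18) fires=3 [11,19) fires=5 [12,20) fires=5 [13,21) fires=5 [14,22) fires=5 [15,23) fires=5 [16,24) fires=5 [17,25) fires=5 [18,26) fires=4
i=12 t=22 v=8: DROP (t<26-0); WM=26
i=13 t=30 v=5: → [30,38),[29,37),[28,36),[27,35),[26,34),[25,33),[24,32),[23,31); WM=26
i=14 t=30 v=6: → [30,38),[29,37),[28,36),[27,35),[26,34),[25,33),[24,32),[23,31); WM=26
i=15 t=25 v=7: DROP (t<26-0); WM=28; [19,27) fires=3 [20,28) fires=2
i=16 t=31 v=2: → [31,39),[30,38),[29,37),[28,36),[27,35),[26,34),[25,33),[24,32); WM=28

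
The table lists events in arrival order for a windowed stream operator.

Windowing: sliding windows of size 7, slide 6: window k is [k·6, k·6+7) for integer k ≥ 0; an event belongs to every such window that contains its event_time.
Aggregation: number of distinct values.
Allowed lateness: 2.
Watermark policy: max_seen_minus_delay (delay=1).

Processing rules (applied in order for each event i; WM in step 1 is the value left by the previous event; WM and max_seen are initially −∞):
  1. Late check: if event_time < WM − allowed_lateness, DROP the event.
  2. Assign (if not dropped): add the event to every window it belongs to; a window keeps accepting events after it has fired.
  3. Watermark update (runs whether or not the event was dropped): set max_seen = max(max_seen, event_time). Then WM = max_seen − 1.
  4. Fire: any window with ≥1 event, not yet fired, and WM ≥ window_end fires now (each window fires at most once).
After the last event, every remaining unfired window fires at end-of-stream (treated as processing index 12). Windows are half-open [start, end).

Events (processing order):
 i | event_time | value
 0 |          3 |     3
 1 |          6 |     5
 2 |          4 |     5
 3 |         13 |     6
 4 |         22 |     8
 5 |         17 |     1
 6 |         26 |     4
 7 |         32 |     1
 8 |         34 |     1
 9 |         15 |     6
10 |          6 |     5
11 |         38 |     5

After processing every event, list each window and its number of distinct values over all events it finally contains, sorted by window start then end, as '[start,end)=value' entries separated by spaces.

i=0 t=3 v=3: → [0,7); WM=2
i=1 t=6 v=5: → [6,13),[0,7); WM=5
i=2 t=4 v=5: → [0,7); WM=5
i=3 t=13 v=6: → [12,19); WM=12; [0,7) fires=2
i=4 t=22 v=8: → [18,25); WM=21; [6,13) fires=1 [12,19) fires=1
i=5 t=17 v=1: DROP (t<21-2); WM=21
i=6 t=26 v=4: → [24,31); WM=25; [18,25) fires=1
i=7 t=32 v=1: → [30,37); WM=31; [24,31) fires=1
i=8 t=34 v=1: → [30,37); WM=33
i=9 t=15 v=6: DROP (t<33-2); WM=33
i=10 t=6 v=5: DROP (t<33-2); WM=33
i=11 t=38 v=5: → [36,43); WM=37; [30,37) fires=1

[0,7)=2 [6,13)=1 [12,19)=1 [18,25)=1 [24,31)=1 [30,37)=1 [36,43)=1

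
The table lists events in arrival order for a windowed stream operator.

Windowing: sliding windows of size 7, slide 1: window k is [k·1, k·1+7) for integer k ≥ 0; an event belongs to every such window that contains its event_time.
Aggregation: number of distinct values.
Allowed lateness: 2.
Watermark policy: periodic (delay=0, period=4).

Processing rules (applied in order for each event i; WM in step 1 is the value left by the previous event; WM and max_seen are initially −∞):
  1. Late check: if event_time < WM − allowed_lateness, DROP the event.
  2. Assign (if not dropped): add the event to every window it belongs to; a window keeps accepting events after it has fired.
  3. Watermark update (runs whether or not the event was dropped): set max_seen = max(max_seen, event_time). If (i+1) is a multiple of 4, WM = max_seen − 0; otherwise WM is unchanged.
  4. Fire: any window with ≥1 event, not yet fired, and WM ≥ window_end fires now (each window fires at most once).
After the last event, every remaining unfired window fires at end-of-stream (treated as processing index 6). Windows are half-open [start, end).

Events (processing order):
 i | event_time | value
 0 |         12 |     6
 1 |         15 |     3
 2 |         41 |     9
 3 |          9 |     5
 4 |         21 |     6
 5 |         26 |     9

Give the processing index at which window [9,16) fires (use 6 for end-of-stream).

i=0 t=12 v=6: → [12,19),[11,18),[10,17),[9,16),[8,15),[7,14),[6,13); WM=−∞
i=1 t=15 v=3: → [15,22),[14,21),[13,20),[12,19),[11,18),[10,17),[9,16); WM=−∞
i=2 t=41 v=9: → [41,48),[40,47),[39,46),[38,45),[37,44),[36,43),[35,42); WM=−∞
i=3 t=9 v=5: → [9,16),[8,15),[7,14),[6,13),[5,12),[4,11),[3,10); WM=41; [3,10) fires=1 [4,11) fires=1 [5,12) fires=1 [6,13) fires=2 [7,14) fires=2 [8,15) fires=2 [9,16) fires=3 [10,17) fires=2 [11,18) fires=2 [12,19) fires=2 [13,20) fires=1 [14,21) fires=1 [15,22) fires=1
i=4 t=21 v=6: DROP (t<41-2); WM=41
i=5 t=26 v=9: DROP (t<41-2); WM=41

3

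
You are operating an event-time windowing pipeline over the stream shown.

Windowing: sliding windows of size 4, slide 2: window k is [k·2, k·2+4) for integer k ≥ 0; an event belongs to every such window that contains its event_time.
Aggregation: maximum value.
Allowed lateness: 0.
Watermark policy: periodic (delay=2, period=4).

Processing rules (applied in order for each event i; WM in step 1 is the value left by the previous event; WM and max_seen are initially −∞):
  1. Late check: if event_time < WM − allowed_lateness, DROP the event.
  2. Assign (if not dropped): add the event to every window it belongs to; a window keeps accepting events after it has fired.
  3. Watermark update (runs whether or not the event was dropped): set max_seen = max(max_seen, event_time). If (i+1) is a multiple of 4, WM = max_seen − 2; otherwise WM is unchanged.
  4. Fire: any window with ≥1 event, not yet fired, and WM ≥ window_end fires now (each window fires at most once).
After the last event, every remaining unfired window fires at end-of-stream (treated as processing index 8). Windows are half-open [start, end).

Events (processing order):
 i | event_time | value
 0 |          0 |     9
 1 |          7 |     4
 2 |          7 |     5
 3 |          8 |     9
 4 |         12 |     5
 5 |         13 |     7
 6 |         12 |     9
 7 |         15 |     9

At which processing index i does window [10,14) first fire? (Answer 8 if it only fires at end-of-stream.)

i=0 t=0 v=9: → [0,4); WM=−∞
i=1 t=7 v=4: → [6,10),[4,8); WM=−∞
i=2 t=7 v=5: → [6,10),[4,8); WM=−∞
i=3 t=8 v=9: → [8,12),[6,10); WM=6; [0,4) fires=9
i=4 t=12 v=5: → [12,16),[10,14); WM=6
i=5 t=13 v=7: → [12,16),[10,14); WM=6
i=6 t=12 v=9: → [12,16),[10,14); WM=6
i=7 t=15 v=9: → [14,18),[12,16); WM=13; [4,8) fires=5 [6,10) fires=9 [8,12) fires=9

8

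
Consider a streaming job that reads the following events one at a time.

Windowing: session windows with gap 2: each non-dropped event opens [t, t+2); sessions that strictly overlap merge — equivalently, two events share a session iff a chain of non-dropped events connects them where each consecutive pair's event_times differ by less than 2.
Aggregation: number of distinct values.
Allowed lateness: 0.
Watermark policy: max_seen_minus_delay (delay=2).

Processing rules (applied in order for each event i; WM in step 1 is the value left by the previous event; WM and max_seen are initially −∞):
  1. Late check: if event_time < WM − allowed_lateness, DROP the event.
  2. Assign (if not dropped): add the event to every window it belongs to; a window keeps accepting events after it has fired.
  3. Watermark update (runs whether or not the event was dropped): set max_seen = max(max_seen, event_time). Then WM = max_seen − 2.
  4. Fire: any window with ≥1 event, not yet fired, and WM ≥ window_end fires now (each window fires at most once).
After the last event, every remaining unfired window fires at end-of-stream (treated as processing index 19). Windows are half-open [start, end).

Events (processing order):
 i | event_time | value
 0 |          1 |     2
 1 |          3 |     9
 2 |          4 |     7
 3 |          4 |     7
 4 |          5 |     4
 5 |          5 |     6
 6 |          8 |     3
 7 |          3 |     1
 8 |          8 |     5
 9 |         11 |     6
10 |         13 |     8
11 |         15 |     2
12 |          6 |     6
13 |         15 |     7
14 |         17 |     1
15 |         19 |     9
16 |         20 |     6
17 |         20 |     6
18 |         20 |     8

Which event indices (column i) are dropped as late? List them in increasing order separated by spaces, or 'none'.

7 12

i=0 t=1 v=2: → [1,3); WM=-1
i=1 t=3 v=9: → [3,5); WM=1
i=2 t=4 v=7: → [3,6); WM=2
i=3 t=4 v=7: → [3,6); WM=2
i=4 t=5 v=4: → [3,7); WM=3
i=5 t=5 v=6: → [3,7); WM=3
i=6 t=8 v=3: → [8,10); WM=6
i=7 t=3 v=1: DROP (t<6-0); WM=6
i=8 t=8 v=5: → [8,10); WM=6
i=9 t=11 v=6: → [11,13); WM=9
i=10 t=13 v=8: → [13,15); WM=11
i=11 t=15 v=2: → [15,17); WM=13
i=12 t=6 v=6: DROP (t<13-0); WM=13
i=13 t=15 v=7: → [15,17); WM=13
i=14 t=17 v=1: → [17,19); WM=15
i=15 t=19 v=9: → [19,21); WM=17
i=16 t=20 v=6: → [19,22); WM=18
i=17 t=20 v=6: → [19,22); WM=18
i=18 t=20 v=8: → [19,22); WM=18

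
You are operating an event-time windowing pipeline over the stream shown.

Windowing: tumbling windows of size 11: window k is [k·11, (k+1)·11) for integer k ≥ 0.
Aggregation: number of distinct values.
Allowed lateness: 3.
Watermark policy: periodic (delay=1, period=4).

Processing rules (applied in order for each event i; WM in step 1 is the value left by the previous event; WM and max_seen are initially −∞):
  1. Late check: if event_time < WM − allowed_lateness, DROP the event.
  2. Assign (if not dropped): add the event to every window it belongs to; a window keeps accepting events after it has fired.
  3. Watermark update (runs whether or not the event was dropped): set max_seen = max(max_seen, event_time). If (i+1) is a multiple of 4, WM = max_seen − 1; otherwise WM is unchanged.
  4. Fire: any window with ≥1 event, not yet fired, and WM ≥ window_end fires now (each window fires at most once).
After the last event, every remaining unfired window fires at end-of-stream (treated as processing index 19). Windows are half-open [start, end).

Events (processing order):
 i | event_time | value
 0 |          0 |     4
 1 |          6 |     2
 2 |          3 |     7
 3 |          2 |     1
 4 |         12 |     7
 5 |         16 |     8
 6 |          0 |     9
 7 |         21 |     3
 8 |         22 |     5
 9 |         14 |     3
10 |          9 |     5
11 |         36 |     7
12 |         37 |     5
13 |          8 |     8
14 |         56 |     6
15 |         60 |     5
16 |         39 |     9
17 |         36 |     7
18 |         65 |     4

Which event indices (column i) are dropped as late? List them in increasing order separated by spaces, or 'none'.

6 9 10 13 16 17

i=0 t=0 v=4: → [0,11); WM=−∞
i=1 t=6 v=2: → [0,11); WM=−∞
i=2 t=3 v=7: → [0,11); WM=−∞
i=3 t=2 v=1: → [0,11); WM=5
i=4 t=12 v=7: → [11,22); WM=5
i=5 t=16 v=8: → [11,22); WM=5
i=6 t=0 v=9: DROP (t<5-3); WM=5
i=7 t=21 v=3: → [11,22); WM=20; [0,11) fires=4
i=8 t=22 v=5: → [22,33); WM=20
i=9 t=14 v=3: DROP (t<20-3); WM=20
i=10 t=9 v=5: DROP (t<20-3); WM=20
i=11 t=36 v=7: → [33,44); WM=35; [11,22) fires=3 [22,33) fires=1
i=12 t=37 v=5: → [33,44); WM=35
i=13 t=8 v=8: DROP (t<35-3); WM=35
i=14 t=56 v=6: → [55,66); WM=35
i=15 t=60 v=5: → [55,66); WM=59; [33,44) fires=2
i=16 t=39 v=9: DROP (t<59-3); WM=59
i=17 t=36 v=7: DROP (t<59-3); WM=59
i=18 t=65 v=4: → [55,66); WM=59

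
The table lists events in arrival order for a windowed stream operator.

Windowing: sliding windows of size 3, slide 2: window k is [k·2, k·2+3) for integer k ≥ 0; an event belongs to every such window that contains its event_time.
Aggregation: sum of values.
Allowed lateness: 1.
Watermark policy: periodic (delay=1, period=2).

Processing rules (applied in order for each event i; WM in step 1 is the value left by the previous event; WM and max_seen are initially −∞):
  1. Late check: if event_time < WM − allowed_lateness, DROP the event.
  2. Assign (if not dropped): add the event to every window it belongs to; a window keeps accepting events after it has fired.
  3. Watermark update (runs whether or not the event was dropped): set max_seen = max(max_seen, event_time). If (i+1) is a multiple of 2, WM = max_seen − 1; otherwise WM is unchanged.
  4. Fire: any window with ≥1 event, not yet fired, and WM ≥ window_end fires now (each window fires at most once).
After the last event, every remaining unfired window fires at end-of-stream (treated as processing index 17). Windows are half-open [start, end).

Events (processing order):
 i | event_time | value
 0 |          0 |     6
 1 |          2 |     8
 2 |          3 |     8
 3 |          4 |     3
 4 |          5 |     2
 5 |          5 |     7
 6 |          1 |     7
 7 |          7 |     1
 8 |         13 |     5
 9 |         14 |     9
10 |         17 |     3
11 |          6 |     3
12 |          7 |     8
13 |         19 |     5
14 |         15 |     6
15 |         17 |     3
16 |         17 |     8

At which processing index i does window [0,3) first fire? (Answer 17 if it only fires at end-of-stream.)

3

i=0 t=0 v=6: → [0,3); WM=−∞
i=1 t=2 v=8: → [2,5),[0,3); WM=1
i=2 t=3 v=8: → [2,5); WM=1
i=3 t=4 v=3: → [4,7),[2,5); WM=3; [0,3) fires=14
i=4 t=5 v=2: → [4,7); WM=3
i=5 t=5 v=7: → [4,7); WM=4
i=6 t=1 v=7: DROP (t<4-1); WM=4
i=7 t=7 v=1: → [6,9); WM=6; [2,5) fires=19
i=8 t=13 v=5: → [12,15); WM=6
i=9 t=14 v=9: → [14,17),[12,15); WM=13; [4,7) fires=12 [6,9) fires=1
i=10 t=17 v=3: → [16,19); WM=13
i=11 t=6 v=3: DROP (t<13-1); WM=16; [12,15) fires=14
i=12 t=7 v=8: DROP (t<16-1); WM=16
i=13 t=19 v=5: → [18,21); WM=18; [14,17) fires=9
i=14 t=15 v=6: DROP (t<18-1); WM=18
i=15 t=17 v=3: → [16,19); WM=18
i=16 t=17 v=8: → [16,19); WM=18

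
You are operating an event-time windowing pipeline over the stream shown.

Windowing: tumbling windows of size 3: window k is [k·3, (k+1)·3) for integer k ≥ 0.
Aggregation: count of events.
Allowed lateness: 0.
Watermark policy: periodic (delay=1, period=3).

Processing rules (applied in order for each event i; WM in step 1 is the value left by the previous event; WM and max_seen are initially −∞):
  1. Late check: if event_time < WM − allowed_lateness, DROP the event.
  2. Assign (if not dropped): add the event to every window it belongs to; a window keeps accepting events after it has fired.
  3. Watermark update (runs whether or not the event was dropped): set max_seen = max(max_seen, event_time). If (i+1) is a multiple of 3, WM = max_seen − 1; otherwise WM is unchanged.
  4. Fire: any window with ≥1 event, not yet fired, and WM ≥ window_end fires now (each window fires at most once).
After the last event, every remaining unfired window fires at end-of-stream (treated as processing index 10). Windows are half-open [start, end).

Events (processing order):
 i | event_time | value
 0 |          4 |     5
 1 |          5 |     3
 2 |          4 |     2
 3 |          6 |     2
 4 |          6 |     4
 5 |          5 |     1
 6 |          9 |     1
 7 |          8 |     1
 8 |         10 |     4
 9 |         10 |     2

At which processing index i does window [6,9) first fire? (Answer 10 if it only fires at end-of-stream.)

i=0 t=4 v=5: → [3,6); WM=−∞
i=1 t=5 v=3: → [3,6); WM=−∞
i=2 t=4 v=2: → [3,6); WM=4
i=3 t=6 v=2: → [6,9); WM=4
i=4 t=6 v=4: → [6,9); WM=4
i=5 t=5 v=1: → [3,6); WM=5
i=6 t=9 v=1: → [9,12); WM=5
i=7 t=8 v=1: → [6,9); WM=5
i=8 t=10 v=4: → [9,12); WM=9; [3,6) fires=4 [6,9) fires=3
i=9 t=10 v=2: → [9,12); WM=9

8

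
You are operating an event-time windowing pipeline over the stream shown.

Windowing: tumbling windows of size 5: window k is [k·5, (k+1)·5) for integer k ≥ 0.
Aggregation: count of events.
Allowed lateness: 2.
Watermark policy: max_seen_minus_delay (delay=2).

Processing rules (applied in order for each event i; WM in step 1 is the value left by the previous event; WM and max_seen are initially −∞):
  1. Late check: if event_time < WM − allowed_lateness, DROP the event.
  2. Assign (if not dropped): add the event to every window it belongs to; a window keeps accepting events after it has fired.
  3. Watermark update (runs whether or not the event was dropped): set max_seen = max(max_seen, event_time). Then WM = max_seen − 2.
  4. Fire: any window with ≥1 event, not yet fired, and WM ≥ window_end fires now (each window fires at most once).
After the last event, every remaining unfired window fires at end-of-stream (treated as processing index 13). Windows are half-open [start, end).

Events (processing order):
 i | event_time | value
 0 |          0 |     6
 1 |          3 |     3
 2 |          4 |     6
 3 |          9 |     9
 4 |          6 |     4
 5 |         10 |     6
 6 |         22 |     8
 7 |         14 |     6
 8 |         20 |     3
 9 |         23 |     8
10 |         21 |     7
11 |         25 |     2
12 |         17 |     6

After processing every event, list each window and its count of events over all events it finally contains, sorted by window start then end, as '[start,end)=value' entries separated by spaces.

[0,5)=3 [5,10)=2 [10,15)=1 [20,25)=4 [25,30)=1

i=0 t=0 v=6: → [0,5); WM=-2
i=1 t=3 v=3: → [0,5); WM=1
i=2 t=4 v=6: → [0,5); WM=2
i=3 t=9 v=9: → [5,10); WM=7; [0,5) fires=3
i=4 t=6 v=4: → [5,10); WM=7
i=5 t=10 v=6: → [10,15); WM=8
i=6 t=22 v=8: → [20,25); WM=20; [5,10) fires=2 [10,15) fires=1
i=7 t=14 v=6: DROP (t<20-2); WM=20
i=8 t=20 v=3: → [20,25); WM=20
i=9 t=23 v=8: → [20,25); WM=21
i=10 t=21 v=7: → [20,25); WM=21
i=11 t=25 v=2: → [25,30); WM=23
i=12 t=17 v=6: DROP (t<23-2); WM=23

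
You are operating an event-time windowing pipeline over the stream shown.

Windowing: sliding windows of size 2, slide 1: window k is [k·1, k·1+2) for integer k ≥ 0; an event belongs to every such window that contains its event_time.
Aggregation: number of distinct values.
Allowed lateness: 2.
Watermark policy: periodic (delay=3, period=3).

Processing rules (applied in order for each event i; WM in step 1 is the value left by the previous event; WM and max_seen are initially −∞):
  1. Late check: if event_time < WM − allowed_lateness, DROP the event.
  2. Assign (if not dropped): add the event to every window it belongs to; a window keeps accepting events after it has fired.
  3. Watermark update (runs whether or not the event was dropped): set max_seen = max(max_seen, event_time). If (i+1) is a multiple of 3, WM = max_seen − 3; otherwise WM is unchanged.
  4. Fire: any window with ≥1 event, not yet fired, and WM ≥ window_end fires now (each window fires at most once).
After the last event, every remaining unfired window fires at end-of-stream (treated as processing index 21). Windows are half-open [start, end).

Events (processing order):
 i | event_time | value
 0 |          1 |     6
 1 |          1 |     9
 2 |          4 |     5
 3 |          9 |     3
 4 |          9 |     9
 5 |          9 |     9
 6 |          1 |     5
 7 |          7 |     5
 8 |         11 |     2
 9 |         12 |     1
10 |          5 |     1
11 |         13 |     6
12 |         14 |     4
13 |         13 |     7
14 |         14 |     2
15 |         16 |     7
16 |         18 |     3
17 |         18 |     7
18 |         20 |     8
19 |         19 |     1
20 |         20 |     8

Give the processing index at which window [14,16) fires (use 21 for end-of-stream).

i=0 t=1 v=6: → [1,3),[0,2); WM=−∞
i=1 t=1 v=9: → [1,3),[0,2); WM=−∞
i=2 t=4 v=5: → [4,6),[3,5); WM=1
i=3 t=9 v=3: → [9,11),[8,10); WM=1
i=4 t=9 v=9: → [9,11),[8,10); WM=1
i=5 t=9 v=9: → [9,11),[8,10); WM=6; [0,2) fires=2 [1,3) fires=2 [3,5) fires=1 [4,6) fires=1
i=6 t=1 v=5: DROP (t<6-2); WM=6
i=7 t=7 v=5: → [7,9),[6,8); WM=6
i=8 t=11 v=2: → [11,13),[10,12); WM=8; [6,8) fires=1
i=9 t=12 v=1: → [12,14),[11,13); WM=8
i=10 t=5 v=1: DROP (t<8-2); WM=8
i=11 t=13 v=6: → [13,15),[12,14); WM=10; [7,9) fires=1 [8,10) fires=2
i=12 t=14 v=4: → [14,16),[13,15); WM=10
i=13 t=13 v=7: → [13,15),[12,14); WM=10
i=14 t=14 v=2: → [14,16),[13,15); WM=11; [9,11) fires=2
i=15 t=16 v=7: → [16,18),[15,17); WM=11
i=16 t=18 v=3: → [18,20),[17,19); WM=11
i=17 t=18 v=7: → [18,20),[17,19); WM=15; [10,12) fires=1 [11,13) fires=2 [12,14) fires=3 [13,15) fires=4
i=18 t=20 v=8: → [20,22),[19,21); WM=15
i=19 t=19 v=1: → [19,21),[18,20); WM=15
i=20 t=20 v=8: → [20,22),[19,21); WM=17; [14,16) fires=2 [15,17) fires=1

20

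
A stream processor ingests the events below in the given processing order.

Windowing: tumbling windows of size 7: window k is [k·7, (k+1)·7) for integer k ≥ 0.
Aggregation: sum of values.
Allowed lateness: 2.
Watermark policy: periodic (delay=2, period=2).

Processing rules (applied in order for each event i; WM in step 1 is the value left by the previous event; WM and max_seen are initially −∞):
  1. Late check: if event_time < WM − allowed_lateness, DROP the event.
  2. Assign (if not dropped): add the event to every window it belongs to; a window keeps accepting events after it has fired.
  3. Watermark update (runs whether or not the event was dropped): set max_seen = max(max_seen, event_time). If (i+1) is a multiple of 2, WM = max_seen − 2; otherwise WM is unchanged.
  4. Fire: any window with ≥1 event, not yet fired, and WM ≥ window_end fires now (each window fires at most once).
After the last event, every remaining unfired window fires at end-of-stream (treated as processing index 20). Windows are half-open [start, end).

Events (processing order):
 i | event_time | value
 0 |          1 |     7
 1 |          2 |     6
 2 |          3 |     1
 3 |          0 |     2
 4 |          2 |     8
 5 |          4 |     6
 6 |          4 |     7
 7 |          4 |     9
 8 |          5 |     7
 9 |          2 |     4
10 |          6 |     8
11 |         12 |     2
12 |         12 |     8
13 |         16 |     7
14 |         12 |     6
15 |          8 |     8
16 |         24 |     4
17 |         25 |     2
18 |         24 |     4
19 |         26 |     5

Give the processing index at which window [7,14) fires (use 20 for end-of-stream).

i=0 t=1 v=7: → [0,7); WM=−∞
i=1 t=2 v=6: → [0,7); WM=0
i=2 t=3 v=1: → [0,7); WM=0
i=3 t=0 v=2: → [0,7); WM=1
i=4 t=2 v=8: → [0,7); WM=1
i=5 t=4 v=6: → [0,7); WM=2
i=6 t=4 v=7: → [0,7); WM=2
i=7 t=4 v=9: → [0,7); WM=2
i=8 t=5 v=7: → [0,7); WM=2
i=9 t=2 v=4: → [0,7); WM=3
i=10 t=6 v=8: → [0,7); WM=3
i=11 t=12 v=2: → [7,14); WM=10; [0,7) fires=65
i=12 t=12 v=8: → [7,14); WM=10
i=13 t=16 v=7: → [14,21); WM=14; [7,14) fires=10
i=14 t=12 v=6: → [7,14); WM=14
i=15 t=8 v=8: DROP (t<14-2); WM=14
i=16 t=24 v=4: → [21,28); WM=14
i=17 t=25 v=2: → [21,28); WM=23; [14,21) fires=7
i=18 t=24 v=4: → [21,28); WM=23
i=19 t=26 v=5: → [21,28); WM=24

13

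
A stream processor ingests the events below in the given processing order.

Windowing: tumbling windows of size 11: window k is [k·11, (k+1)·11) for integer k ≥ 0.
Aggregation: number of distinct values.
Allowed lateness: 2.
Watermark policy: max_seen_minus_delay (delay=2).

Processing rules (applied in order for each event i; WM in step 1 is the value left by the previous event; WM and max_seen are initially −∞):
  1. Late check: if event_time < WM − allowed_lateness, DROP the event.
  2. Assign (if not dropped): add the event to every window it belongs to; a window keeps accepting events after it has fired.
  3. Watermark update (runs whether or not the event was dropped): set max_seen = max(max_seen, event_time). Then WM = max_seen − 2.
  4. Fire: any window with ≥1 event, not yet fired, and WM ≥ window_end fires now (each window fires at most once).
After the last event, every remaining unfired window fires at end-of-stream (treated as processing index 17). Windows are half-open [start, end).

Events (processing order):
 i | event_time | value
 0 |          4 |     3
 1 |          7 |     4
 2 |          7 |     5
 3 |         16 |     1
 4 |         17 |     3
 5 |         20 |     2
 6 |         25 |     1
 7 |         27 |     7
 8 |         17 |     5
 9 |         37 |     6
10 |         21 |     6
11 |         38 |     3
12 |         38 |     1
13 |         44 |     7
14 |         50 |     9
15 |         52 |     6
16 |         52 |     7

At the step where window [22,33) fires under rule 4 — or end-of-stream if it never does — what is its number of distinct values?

2

i=0 t=4 v=3: → [0,11); WM=2
i=1 t=7 v=4: → [0,11); WM=5
i=2 t=7 v=5: → [0,11); WM=5
i=3 t=16 v=1: → [11,22); WM=14; [0,11) fires=3
i=4 t=17 v=3: → [11,22); WM=15
i=5 t=20 v=2: → [11,22); WM=18
i=6 t=25 v=1: → [22,33); WM=23; [11,22) fires=3
i=7 t=27 v=7: → [22,33); WM=25
i=8 t=17 v=5: DROP (t<25-2); WM=25
i=9 t=37 v=6: → [33,44); WM=35; [22,33) fires=2
i=10 t=21 v=6: DROP (t<35-2); WM=35
i=11 t=38 v=3: → [33,44); WM=36
i=12 t=38 v=1: → [33,44); WM=36
i=13 t=44 v=7: → [44,55); WM=42
i=14 t=50 v=9: → [44,55); WM=48; [33,44) fires=3
i=15 t=52 v=6: → [44,55); WM=50
i=16 t=52 v=7: → [44,55); WM=50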